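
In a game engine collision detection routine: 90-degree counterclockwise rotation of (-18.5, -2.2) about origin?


90° CCW: (x,y) -> (-y, x)
(-18.5,-2.2) -> (2.2, -18.5)

(2.2, -18.5)


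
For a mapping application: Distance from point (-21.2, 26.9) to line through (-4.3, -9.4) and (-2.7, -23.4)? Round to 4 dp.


|cross product| = 178.52
|line direction| = sqrt(198.56) = 14.0911
Distance = 178.52/sqrt(198.56) = 12.669

12.669


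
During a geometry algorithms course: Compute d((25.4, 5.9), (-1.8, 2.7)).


dx=-27.2, dy=-3.2
d^2 = (-27.2)^2 + (-3.2)^2 = 750.08
d = sqrt(750.08) = 27.3876

27.3876


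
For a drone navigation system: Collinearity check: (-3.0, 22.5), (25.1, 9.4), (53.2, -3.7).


Cross product: (25.1-(-3))*((-3.7)-22.5) - (9.4-22.5)*(53.2-(-3))
= 0

Yes, collinear


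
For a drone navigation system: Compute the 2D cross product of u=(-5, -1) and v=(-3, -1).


u x v = u_x*v_y - u_y*v_x = (-5)*(-1) - (-1)*(-3)
= 5 - 3 = 2

2


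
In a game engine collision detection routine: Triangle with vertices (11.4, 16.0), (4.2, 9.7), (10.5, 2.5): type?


Side lengths squared: AB^2=91.53, BC^2=91.53, CA^2=183.06
Sorted: [91.53, 91.53, 183.06]
By sides: Isosceles, By angles: Right

Isosceles, Right


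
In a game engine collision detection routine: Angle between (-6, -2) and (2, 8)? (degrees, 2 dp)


u.v = -28, |u| = sqrt(40) = 6.3246, |v| = sqrt(68) = 8.2462
cos(theta) = u.v/(|u||v|) = -28/sqrt(2720) = -0.536875
theta = acos(-0.536875) = 122.47 degrees

122.47 degrees


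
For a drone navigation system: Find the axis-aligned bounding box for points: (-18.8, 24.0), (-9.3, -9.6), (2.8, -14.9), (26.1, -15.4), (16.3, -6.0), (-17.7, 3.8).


x range: [-18.8, 26.1]
y range: [-15.4, 24]
Bounding box: (-18.8,-15.4) to (26.1,24)

(-18.8,-15.4) to (26.1,24)


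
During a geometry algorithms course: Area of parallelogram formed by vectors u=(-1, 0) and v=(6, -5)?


|u x v| = |(-1)*(-5) - 0*6|
= |5 - 0| = 5

5


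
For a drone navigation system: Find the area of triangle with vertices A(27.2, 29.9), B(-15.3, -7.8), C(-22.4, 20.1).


Area = |x_A(y_B-y_C) + x_B(y_C-y_A) + x_C(y_A-y_B)|/2
= |(-758.88) + 149.94 + (-844.48)|/2
= 1453.42/2 = 726.71

726.71


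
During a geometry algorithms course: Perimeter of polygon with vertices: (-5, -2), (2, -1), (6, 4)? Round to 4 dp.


Sides: (-5, -2)->(2, -1): sqrt(50) = 7.071068, (2, -1)->(6, 4): sqrt(41) = 6.403124, (6, 4)->(-5, -2): sqrt(157) = 12.529964
Sum = 26.004156
Perimeter = 26.0042

26.0042


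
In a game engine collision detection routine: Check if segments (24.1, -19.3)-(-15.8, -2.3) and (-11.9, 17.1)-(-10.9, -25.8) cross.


Cross products: d1=1508, d2=-186.71, d3=-840.36, d4=854.35
d1*d2 < 0 and d3*d4 < 0? yes

Yes, they intersect


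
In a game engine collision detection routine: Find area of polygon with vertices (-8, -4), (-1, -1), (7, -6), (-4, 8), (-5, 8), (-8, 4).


Shoelace sum: ((-8)*(-1) - (-1)*(-4)) + ((-1)*(-6) - 7*(-1)) + (7*8 - (-4)*(-6)) + ((-4)*8 - (-5)*8) + ((-5)*4 - (-8)*8) + ((-8)*(-4) - (-8)*4)
= 165
Area = |165|/2 = 82.5

82.5


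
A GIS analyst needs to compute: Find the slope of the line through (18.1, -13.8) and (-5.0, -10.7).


slope = (y2-y1)/(x2-x1) = ((-10.7)-(-13.8))/((-5)-18.1) = 3.1/(-23.1) = -0.1342

-0.1342


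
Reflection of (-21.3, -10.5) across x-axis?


Reflection over x-axis: (x,y) -> (x,-y)
(-21.3, -10.5) -> (-21.3, 10.5)

(-21.3, 10.5)


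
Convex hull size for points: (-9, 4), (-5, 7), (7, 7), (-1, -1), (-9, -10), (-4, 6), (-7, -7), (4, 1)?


Convex hull vertices (CCW): (-9, -10), (4, 1), (7, 7), (-5, 7), (-9, 4)
Count = 5

5


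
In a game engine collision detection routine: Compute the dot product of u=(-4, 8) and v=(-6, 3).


u . v = u_x*v_x + u_y*v_y = (-4)*(-6) + 8*3
= 24 + 24 = 48

48


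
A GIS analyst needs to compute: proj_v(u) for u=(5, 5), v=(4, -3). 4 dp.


u.v = 5, |v| = sqrt(25) = 5
Scalar projection = u.v / |v| = 5 / sqrt(25) = 1

1


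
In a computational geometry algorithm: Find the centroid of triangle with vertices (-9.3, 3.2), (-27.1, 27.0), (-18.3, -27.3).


Centroid = ((x_A+x_B+x_C)/3, (y_A+y_B+y_C)/3)
= (((-9.3)+(-27.1)+(-18.3))/3, (3.2+27+(-27.3))/3)
= (-18.2333, 0.9667)

(-18.2333, 0.9667)


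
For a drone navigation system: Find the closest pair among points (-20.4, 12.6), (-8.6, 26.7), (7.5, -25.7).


d(P0,P1) = 18.3861, d(P0,P2) = 47.3846, d(P1,P2) = 54.8176
Closest: P0 and P1

Closest pair: (-20.4, 12.6) and (-8.6, 26.7), distance = 18.3861


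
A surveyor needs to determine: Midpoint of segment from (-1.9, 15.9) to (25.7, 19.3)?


M = (((-1.9)+25.7)/2, (15.9+19.3)/2)
= (11.9, 17.6)

(11.9, 17.6)


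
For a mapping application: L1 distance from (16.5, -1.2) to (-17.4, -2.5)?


|16.5-(-17.4)| + |(-1.2)-(-2.5)| = 33.9 + 1.3 = 35.2

35.2


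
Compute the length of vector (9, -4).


|u| = sqrt(9^2 + (-4)^2) = sqrt(97) = 9.8489

9.8489


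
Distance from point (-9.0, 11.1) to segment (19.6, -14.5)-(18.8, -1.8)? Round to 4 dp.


Project P onto AB: t = 1 (clamped to [0,1])
Closest point on segment: (18.8, -1.8)
Distance: 30.6472

30.6472


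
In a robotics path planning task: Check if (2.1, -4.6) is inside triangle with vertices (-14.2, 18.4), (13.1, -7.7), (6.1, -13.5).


Cross products: AB x AP = -202.47, BC x BP = -85.5, CA x CP = -53.07
All same sign? yes

Yes, inside


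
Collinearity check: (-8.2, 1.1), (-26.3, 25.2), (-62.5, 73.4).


Cross product: ((-26.3)-(-8.2))*(73.4-1.1) - (25.2-1.1)*((-62.5)-(-8.2))
= 0

Yes, collinear


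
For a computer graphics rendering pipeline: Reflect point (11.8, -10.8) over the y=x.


Reflection over y=x: (x,y) -> (y,x)
(11.8, -10.8) -> (-10.8, 11.8)

(-10.8, 11.8)


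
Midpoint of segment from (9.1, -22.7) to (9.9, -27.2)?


M = ((9.1+9.9)/2, ((-22.7)+(-27.2))/2)
= (9.5, -24.95)

(9.5, -24.95)


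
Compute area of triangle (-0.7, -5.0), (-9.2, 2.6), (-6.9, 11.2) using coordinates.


Area = |x_A(y_B-y_C) + x_B(y_C-y_A) + x_C(y_A-y_B)|/2
= |6.02 + (-149.04) + 52.44|/2
= 90.58/2 = 45.29

45.29


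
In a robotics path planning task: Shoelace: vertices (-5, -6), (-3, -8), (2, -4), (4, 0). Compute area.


Shoelace sum: ((-5)*(-8) - (-3)*(-6)) + ((-3)*(-4) - 2*(-8)) + (2*0 - 4*(-4)) + (4*(-6) - (-5)*0)
= 42
Area = |42|/2 = 21

21


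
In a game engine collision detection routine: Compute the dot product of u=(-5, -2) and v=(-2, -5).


u . v = u_x*v_x + u_y*v_y = (-5)*(-2) + (-2)*(-5)
= 10 + 10 = 20

20


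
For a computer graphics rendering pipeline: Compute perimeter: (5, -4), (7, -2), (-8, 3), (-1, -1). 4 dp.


Sides: (5, -4)->(7, -2): sqrt(8) = 2.828427, (7, -2)->(-8, 3): sqrt(250) = 15.811388, (-8, 3)->(-1, -1): sqrt(65) = 8.062258, (-1, -1)->(5, -4): sqrt(45) = 6.708204
Sum = 33.410277
Perimeter = 33.4103

33.4103


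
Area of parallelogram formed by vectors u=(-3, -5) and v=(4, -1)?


|u x v| = |(-3)*(-1) - (-5)*4|
= |3 - (-20)| = 23

23


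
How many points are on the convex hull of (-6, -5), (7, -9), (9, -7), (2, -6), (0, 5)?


Convex hull vertices (CCW): (-6, -5), (7, -9), (9, -7), (0, 5)
Count = 4

4


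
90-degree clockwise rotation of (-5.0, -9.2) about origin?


90° CW: (x,y) -> (y, -x)
(-5,-9.2) -> (-9.2, 5)

(-9.2, 5)


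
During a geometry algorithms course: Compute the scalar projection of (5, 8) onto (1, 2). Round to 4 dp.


u.v = 21, |v| = sqrt(5) = 2.2361
Scalar projection = u.v / |v| = 21 / sqrt(5) = 9.3915

9.3915


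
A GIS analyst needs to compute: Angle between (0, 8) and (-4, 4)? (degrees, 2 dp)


u.v = 32, |u| = sqrt(64) = 8, |v| = sqrt(32) = 5.6569
cos(theta) = u.v/(|u||v|) = 32/sqrt(2048) = 0.707107
theta = acos(0.707107) = 45 degrees

45 degrees


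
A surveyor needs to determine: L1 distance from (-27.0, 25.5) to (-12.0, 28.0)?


|(-27)-(-12)| + |25.5-28| = 15 + 2.5 = 17.5

17.5


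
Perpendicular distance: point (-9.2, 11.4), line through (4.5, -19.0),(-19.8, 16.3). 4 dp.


|cross product| = 255.11
|line direction| = sqrt(1836.58) = 42.8553
Distance = 255.11/sqrt(1836.58) = 5.9528

5.9528


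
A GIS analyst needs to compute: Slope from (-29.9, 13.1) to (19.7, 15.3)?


slope = (y2-y1)/(x2-x1) = (15.3-13.1)/(19.7-(-29.9)) = 2.2/49.6 = 0.0444

0.0444


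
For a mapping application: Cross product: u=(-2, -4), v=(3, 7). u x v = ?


u x v = u_x*v_y - u_y*v_x = (-2)*7 - (-4)*3
= (-14) - (-12) = -2

-2


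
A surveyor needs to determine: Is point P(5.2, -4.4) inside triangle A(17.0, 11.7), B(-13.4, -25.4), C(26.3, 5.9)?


Cross products: AB x AP = 51.66, BC x BP = 251.52, CA x CP = 218.17
All same sign? yes

Yes, inside


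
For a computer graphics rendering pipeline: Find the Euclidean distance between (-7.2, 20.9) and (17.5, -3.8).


dx=24.7, dy=-24.7
d^2 = 24.7^2 + (-24.7)^2 = 1220.18
d = sqrt(1220.18) = 34.9311

34.9311


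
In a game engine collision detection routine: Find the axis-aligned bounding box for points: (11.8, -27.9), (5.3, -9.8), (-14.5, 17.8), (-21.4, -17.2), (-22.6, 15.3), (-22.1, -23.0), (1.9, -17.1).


x range: [-22.6, 11.8]
y range: [-27.9, 17.8]
Bounding box: (-22.6,-27.9) to (11.8,17.8)

(-22.6,-27.9) to (11.8,17.8)


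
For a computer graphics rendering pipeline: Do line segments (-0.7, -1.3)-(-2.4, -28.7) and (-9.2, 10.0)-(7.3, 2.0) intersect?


Cross products: d1=-118.45, d2=-584.15, d3=-252.11, d4=213.59
d1*d2 < 0 and d3*d4 < 0? no

No, they don't intersect


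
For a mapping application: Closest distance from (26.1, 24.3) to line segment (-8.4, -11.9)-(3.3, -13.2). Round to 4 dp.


Project P onto AB: t = 1 (clamped to [0,1])
Closest point on segment: (3.3, -13.2)
Distance: 43.8872

43.8872


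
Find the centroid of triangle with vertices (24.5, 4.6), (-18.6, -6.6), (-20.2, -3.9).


Centroid = ((x_A+x_B+x_C)/3, (y_A+y_B+y_C)/3)
= ((24.5+(-18.6)+(-20.2))/3, (4.6+(-6.6)+(-3.9))/3)
= (-4.7667, -1.9667)

(-4.7667, -1.9667)


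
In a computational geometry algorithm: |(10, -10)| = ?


|u| = sqrt(10^2 + (-10)^2) = sqrt(200) = 14.1421

14.1421


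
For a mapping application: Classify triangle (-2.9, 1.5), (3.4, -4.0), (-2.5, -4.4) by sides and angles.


Side lengths squared: AB^2=69.94, BC^2=34.97, CA^2=34.97
Sorted: [34.97, 34.97, 69.94]
By sides: Isosceles, By angles: Right

Isosceles, Right


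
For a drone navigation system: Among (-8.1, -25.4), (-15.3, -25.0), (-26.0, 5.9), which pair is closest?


d(P0,P1) = 7.2111, d(P0,P2) = 36.0569, d(P1,P2) = 32.7002
Closest: P0 and P1

Closest pair: (-8.1, -25.4) and (-15.3, -25.0), distance = 7.2111


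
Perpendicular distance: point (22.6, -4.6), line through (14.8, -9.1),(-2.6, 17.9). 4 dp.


|cross product| = 288.9
|line direction| = sqrt(1031.76) = 32.121
Distance = 288.9/sqrt(1031.76) = 8.9941

8.9941


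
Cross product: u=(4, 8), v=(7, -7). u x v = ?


u x v = u_x*v_y - u_y*v_x = 4*(-7) - 8*7
= (-28) - 56 = -84

-84


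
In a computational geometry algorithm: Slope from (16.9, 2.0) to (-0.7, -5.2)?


slope = (y2-y1)/(x2-x1) = ((-5.2)-2)/((-0.7)-16.9) = (-7.2)/(-17.6) = 0.4091

0.4091


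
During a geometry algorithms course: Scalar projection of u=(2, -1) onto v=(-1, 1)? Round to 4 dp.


u.v = -3, |v| = sqrt(2) = 1.4142
Scalar projection = u.v / |v| = -3 / sqrt(2) = -2.1213

-2.1213


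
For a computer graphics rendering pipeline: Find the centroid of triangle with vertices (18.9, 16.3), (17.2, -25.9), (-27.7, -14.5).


Centroid = ((x_A+x_B+x_C)/3, (y_A+y_B+y_C)/3)
= ((18.9+17.2+(-27.7))/3, (16.3+(-25.9)+(-14.5))/3)
= (2.8, -8.0333)

(2.8, -8.0333)


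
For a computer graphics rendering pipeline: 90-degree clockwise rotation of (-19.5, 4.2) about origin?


90° CW: (x,y) -> (y, -x)
(-19.5,4.2) -> (4.2, 19.5)

(4.2, 19.5)


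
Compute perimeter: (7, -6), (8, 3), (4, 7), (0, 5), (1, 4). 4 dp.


Sides: (7, -6)->(8, 3): sqrt(82) = 9.055385, (8, 3)->(4, 7): sqrt(32) = 5.656854, (4, 7)->(0, 5): sqrt(20) = 4.472136, (0, 5)->(1, 4): sqrt(2) = 1.414214, (1, 4)->(7, -6): sqrt(136) = 11.661904
Sum = 32.260493
Perimeter = 32.2605

32.2605


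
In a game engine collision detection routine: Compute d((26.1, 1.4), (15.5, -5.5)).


dx=-10.6, dy=-6.9
d^2 = (-10.6)^2 + (-6.9)^2 = 159.97
d = sqrt(159.97) = 12.6479

12.6479


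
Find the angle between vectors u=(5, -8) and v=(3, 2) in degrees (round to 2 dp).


u.v = -1, |u| = sqrt(89) = 9.434, |v| = sqrt(13) = 3.6056
cos(theta) = u.v/(|u||v|) = -1/sqrt(1157) = -0.029399
theta = acos(-0.029399) = 91.68 degrees

91.68 degrees


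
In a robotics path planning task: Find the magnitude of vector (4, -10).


|u| = sqrt(4^2 + (-10)^2) = sqrt(116) = 10.7703

10.7703


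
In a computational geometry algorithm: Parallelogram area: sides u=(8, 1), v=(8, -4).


|u x v| = |8*(-4) - 1*8|
= |(-32) - 8| = 40

40


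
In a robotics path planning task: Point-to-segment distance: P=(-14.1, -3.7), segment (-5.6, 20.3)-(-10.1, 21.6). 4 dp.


Project P onto AB: t = 0.3213 (clamped to [0,1])
Closest point on segment: (-7.046, 20.7177)
Distance: 25.4162

25.4162


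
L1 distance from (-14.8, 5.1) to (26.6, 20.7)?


|(-14.8)-26.6| + |5.1-20.7| = 41.4 + 15.6 = 57

57


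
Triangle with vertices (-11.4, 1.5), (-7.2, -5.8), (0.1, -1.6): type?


Side lengths squared: AB^2=70.93, BC^2=70.93, CA^2=141.86
Sorted: [70.93, 70.93, 141.86]
By sides: Isosceles, By angles: Right

Isosceles, Right


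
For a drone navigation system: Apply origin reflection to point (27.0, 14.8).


Reflection over origin: (x,y) -> (-x,-y)
(27, 14.8) -> (-27, -14.8)

(-27, -14.8)


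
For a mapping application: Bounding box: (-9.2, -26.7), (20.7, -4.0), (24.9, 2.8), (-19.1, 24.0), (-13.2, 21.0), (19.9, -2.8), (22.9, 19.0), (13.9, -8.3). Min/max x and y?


x range: [-19.1, 24.9]
y range: [-26.7, 24]
Bounding box: (-19.1,-26.7) to (24.9,24)

(-19.1,-26.7) to (24.9,24)


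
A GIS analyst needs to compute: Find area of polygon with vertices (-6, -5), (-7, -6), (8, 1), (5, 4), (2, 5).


Shoelace sum: ((-6)*(-6) - (-7)*(-5)) + ((-7)*1 - 8*(-6)) + (8*4 - 5*1) + (5*5 - 2*4) + (2*(-5) - (-6)*5)
= 106
Area = |106|/2 = 53

53


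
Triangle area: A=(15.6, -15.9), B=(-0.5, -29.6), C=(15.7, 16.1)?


Area = |x_A(y_B-y_C) + x_B(y_C-y_A) + x_C(y_A-y_B)|/2
= |(-712.92) + (-16) + 215.09|/2
= 513.83/2 = 256.915

256.915


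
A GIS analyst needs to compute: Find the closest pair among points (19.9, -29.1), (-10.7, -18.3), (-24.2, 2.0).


d(P0,P1) = 32.45, d(P0,P2) = 53.9631, d(P1,P2) = 24.3791
Closest: P1 and P2

Closest pair: (-10.7, -18.3) and (-24.2, 2.0), distance = 24.3791


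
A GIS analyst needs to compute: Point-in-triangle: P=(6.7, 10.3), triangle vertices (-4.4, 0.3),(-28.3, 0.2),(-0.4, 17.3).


Cross products: AB x AP = -237.89, BC x BP = -316.71, CA x CP = 148.7
All same sign? no

No, outside


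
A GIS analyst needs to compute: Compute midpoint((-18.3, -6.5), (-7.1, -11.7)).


M = (((-18.3)+(-7.1))/2, ((-6.5)+(-11.7))/2)
= (-12.7, -9.1)

(-12.7, -9.1)


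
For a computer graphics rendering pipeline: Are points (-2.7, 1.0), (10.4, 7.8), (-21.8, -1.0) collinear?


Cross product: (10.4-(-2.7))*((-1)-1) - (7.8-1)*((-21.8)-(-2.7))
= 103.68

No, not collinear


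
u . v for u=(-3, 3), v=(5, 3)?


u . v = u_x*v_x + u_y*v_y = (-3)*5 + 3*3
= (-15) + 9 = -6

-6


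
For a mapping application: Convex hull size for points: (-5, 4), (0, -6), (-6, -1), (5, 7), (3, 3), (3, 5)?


Convex hull vertices (CCW): (-6, -1), (0, -6), (5, 7), (-5, 4)
Count = 4

4


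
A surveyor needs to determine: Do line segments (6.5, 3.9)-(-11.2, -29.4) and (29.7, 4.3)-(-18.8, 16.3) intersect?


Cross products: d1=297.8, d2=2125.25, d3=765.48, d4=-1061.97
d1*d2 < 0 and d3*d4 < 0? no

No, they don't intersect


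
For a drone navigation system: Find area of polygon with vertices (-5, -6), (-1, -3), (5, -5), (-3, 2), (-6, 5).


Shoelace sum: ((-5)*(-3) - (-1)*(-6)) + ((-1)*(-5) - 5*(-3)) + (5*2 - (-3)*(-5)) + ((-3)*5 - (-6)*2) + ((-6)*(-6) - (-5)*5)
= 82
Area = |82|/2 = 41

41


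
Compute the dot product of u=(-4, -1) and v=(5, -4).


u . v = u_x*v_x + u_y*v_y = (-4)*5 + (-1)*(-4)
= (-20) + 4 = -16

-16


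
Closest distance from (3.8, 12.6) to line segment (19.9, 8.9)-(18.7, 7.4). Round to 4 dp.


Project P onto AB: t = 1 (clamped to [0,1])
Closest point on segment: (18.7, 7.4)
Distance: 15.7813

15.7813


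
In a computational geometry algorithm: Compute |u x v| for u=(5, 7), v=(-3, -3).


|u x v| = |5*(-3) - 7*(-3)|
= |(-15) - (-21)| = 6

6


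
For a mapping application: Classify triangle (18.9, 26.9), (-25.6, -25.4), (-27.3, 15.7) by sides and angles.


Side lengths squared: AB^2=4715.54, BC^2=1692.1, CA^2=2259.88
Sorted: [1692.1, 2259.88, 4715.54]
By sides: Scalene, By angles: Obtuse

Scalene, Obtuse


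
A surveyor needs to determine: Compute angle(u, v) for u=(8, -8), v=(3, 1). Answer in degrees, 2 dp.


u.v = 16, |u| = sqrt(128) = 11.3137, |v| = sqrt(10) = 3.1623
cos(theta) = u.v/(|u||v|) = 16/sqrt(1280) = 0.447214
theta = acos(0.447214) = 63.43 degrees

63.43 degrees


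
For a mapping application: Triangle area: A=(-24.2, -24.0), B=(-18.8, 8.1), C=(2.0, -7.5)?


Area = |x_A(y_B-y_C) + x_B(y_C-y_A) + x_C(y_A-y_B)|/2
= |(-377.52) + (-310.2) + (-64.2)|/2
= 751.92/2 = 375.96

375.96


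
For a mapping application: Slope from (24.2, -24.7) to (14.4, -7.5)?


slope = (y2-y1)/(x2-x1) = ((-7.5)-(-24.7))/(14.4-24.2) = 17.2/(-9.8) = -1.7551

-1.7551


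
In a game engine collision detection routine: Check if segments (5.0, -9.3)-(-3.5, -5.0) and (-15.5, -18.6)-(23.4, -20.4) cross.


Cross products: d1=398.67, d2=550.64, d3=167.2, d4=15.23
d1*d2 < 0 and d3*d4 < 0? no

No, they don't intersect


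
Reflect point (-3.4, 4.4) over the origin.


Reflection over origin: (x,y) -> (-x,-y)
(-3.4, 4.4) -> (3.4, -4.4)

(3.4, -4.4)


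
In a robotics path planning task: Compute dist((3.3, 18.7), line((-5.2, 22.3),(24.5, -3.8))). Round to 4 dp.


|cross product| = 114.93
|line direction| = sqrt(1563.3) = 39.5386
Distance = 114.93/sqrt(1563.3) = 2.9068

2.9068


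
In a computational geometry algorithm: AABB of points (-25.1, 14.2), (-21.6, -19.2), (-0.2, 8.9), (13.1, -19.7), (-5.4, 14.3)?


x range: [-25.1, 13.1]
y range: [-19.7, 14.3]
Bounding box: (-25.1,-19.7) to (13.1,14.3)

(-25.1,-19.7) to (13.1,14.3)


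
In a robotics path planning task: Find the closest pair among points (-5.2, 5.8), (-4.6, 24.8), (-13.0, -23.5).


d(P0,P1) = 19.0095, d(P0,P2) = 30.3205, d(P1,P2) = 49.025
Closest: P0 and P1

Closest pair: (-5.2, 5.8) and (-4.6, 24.8), distance = 19.0095


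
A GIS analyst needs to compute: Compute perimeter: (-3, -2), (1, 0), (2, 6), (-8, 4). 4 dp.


Sides: (-3, -2)->(1, 0): sqrt(20) = 4.472136, (1, 0)->(2, 6): sqrt(37) = 6.082763, (2, 6)->(-8, 4): sqrt(104) = 10.198039, (-8, 4)->(-3, -2): sqrt(61) = 7.81025
Sum = 28.563188
Perimeter = 28.5632

28.5632


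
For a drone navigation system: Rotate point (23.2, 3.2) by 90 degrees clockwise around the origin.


90° CW: (x,y) -> (y, -x)
(23.2,3.2) -> (3.2, -23.2)

(3.2, -23.2)


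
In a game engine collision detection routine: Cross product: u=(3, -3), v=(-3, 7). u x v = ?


u x v = u_x*v_y - u_y*v_x = 3*7 - (-3)*(-3)
= 21 - 9 = 12

12


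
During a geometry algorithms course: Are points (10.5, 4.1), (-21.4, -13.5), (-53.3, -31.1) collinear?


Cross product: ((-21.4)-10.5)*((-31.1)-4.1) - ((-13.5)-4.1)*((-53.3)-10.5)
= 0

Yes, collinear


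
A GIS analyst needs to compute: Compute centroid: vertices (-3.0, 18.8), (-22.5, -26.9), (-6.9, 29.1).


Centroid = ((x_A+x_B+x_C)/3, (y_A+y_B+y_C)/3)
= (((-3)+(-22.5)+(-6.9))/3, (18.8+(-26.9)+29.1)/3)
= (-10.8, 7)

(-10.8, 7)


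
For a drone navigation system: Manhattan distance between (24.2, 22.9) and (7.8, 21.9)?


|24.2-7.8| + |22.9-21.9| = 16.4 + 1 = 17.4

17.4


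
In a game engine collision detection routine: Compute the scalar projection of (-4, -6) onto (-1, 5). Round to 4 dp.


u.v = -26, |v| = sqrt(26) = 5.099
Scalar projection = u.v / |v| = -26 / sqrt(26) = -5.099

-5.099


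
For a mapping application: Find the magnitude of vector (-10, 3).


|u| = sqrt((-10)^2 + 3^2) = sqrt(109) = 10.4403

10.4403


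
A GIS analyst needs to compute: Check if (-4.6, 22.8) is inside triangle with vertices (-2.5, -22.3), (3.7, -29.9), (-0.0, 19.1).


Cross products: AB x AP = 263.66, BC x BP = 211.71, CA x CP = -199.69
All same sign? no

No, outside


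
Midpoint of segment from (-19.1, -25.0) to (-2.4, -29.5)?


M = (((-19.1)+(-2.4))/2, ((-25)+(-29.5))/2)
= (-10.75, -27.25)

(-10.75, -27.25)


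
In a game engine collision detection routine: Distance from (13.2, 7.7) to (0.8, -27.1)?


dx=-12.4, dy=-34.8
d^2 = (-12.4)^2 + (-34.8)^2 = 1364.8
d = sqrt(1364.8) = 36.9432

36.9432


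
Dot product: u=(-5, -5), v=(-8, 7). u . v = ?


u . v = u_x*v_x + u_y*v_y = (-5)*(-8) + (-5)*7
= 40 + (-35) = 5

5


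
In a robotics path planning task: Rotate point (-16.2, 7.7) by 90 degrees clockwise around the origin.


90° CW: (x,y) -> (y, -x)
(-16.2,7.7) -> (7.7, 16.2)

(7.7, 16.2)


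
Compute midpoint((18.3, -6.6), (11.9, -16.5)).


M = ((18.3+11.9)/2, ((-6.6)+(-16.5))/2)
= (15.1, -11.55)

(15.1, -11.55)


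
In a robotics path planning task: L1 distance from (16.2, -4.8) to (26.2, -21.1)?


|16.2-26.2| + |(-4.8)-(-21.1)| = 10 + 16.3 = 26.3

26.3


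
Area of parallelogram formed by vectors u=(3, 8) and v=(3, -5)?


|u x v| = |3*(-5) - 8*3|
= |(-15) - 24| = 39

39


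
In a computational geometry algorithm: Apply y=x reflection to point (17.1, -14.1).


Reflection over y=x: (x,y) -> (y,x)
(17.1, -14.1) -> (-14.1, 17.1)

(-14.1, 17.1)


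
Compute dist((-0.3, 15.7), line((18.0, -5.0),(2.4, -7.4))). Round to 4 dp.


|cross product| = 366.84
|line direction| = sqrt(249.12) = 15.7835
Distance = 366.84/sqrt(249.12) = 23.2419

23.2419


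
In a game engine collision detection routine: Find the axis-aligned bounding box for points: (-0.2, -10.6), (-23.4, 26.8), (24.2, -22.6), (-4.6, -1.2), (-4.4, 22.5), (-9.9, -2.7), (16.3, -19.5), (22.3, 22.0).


x range: [-23.4, 24.2]
y range: [-22.6, 26.8]
Bounding box: (-23.4,-22.6) to (24.2,26.8)

(-23.4,-22.6) to (24.2,26.8)


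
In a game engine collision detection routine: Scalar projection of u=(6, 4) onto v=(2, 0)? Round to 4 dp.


u.v = 12, |v| = sqrt(4) = 2
Scalar projection = u.v / |v| = 12 / sqrt(4) = 6

6


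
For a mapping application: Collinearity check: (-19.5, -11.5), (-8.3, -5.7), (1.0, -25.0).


Cross product: ((-8.3)-(-19.5))*((-25)-(-11.5)) - ((-5.7)-(-11.5))*(1-(-19.5))
= -270.1

No, not collinear


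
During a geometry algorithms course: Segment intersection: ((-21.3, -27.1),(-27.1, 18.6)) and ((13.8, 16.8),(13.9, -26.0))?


Cross products: d1=-1506.67, d2=-1750.34, d3=-1858.69, d4=-1615.02
d1*d2 < 0 and d3*d4 < 0? no

No, they don't intersect


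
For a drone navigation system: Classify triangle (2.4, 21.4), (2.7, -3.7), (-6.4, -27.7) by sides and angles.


Side lengths squared: AB^2=630.1, BC^2=658.81, CA^2=2488.25
Sorted: [630.1, 658.81, 2488.25]
By sides: Scalene, By angles: Obtuse

Scalene, Obtuse


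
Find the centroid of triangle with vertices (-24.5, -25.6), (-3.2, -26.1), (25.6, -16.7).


Centroid = ((x_A+x_B+x_C)/3, (y_A+y_B+y_C)/3)
= (((-24.5)+(-3.2)+25.6)/3, ((-25.6)+(-26.1)+(-16.7))/3)
= (-0.7, -22.8)

(-0.7, -22.8)


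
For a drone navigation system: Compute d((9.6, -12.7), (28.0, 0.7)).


dx=18.4, dy=13.4
d^2 = 18.4^2 + 13.4^2 = 518.12
d = sqrt(518.12) = 22.7622

22.7622


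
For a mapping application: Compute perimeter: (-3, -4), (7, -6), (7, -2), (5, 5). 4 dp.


Sides: (-3, -4)->(7, -6): sqrt(104) = 10.198039, (7, -6)->(7, -2): sqrt(16) = 4, (7, -2)->(5, 5): sqrt(53) = 7.28011, (5, 5)->(-3, -4): sqrt(145) = 12.041595
Sum = 33.519744
Perimeter = 33.5197

33.5197


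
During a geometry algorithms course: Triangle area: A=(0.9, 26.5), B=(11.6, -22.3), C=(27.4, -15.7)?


Area = |x_A(y_B-y_C) + x_B(y_C-y_A) + x_C(y_A-y_B)|/2
= |(-5.94) + (-489.52) + 1337.12|/2
= 841.66/2 = 420.83

420.83


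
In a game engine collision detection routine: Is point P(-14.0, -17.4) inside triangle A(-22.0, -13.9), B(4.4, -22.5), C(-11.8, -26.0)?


Cross products: AB x AP = -23.6, BC x BP = -147.02, CA x CP = -61.1
All same sign? yes

Yes, inside


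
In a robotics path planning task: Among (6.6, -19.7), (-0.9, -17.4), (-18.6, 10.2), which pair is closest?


d(P0,P1) = 7.8447, d(P0,P2) = 39.1031, d(P1,P2) = 32.788
Closest: P0 and P1

Closest pair: (6.6, -19.7) and (-0.9, -17.4), distance = 7.8447


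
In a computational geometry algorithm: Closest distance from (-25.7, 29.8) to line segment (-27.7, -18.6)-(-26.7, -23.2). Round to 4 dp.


Project P onto AB: t = 0 (clamped to [0,1])
Closest point on segment: (-27.7, -18.6)
Distance: 48.4413

48.4413


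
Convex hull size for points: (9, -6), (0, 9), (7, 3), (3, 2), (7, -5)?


Convex hull vertices (CCW): (0, 9), (3, 2), (7, -5), (9, -6), (7, 3)
Count = 5

5


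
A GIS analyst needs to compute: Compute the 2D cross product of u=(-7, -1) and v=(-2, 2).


u x v = u_x*v_y - u_y*v_x = (-7)*2 - (-1)*(-2)
= (-14) - 2 = -16

-16


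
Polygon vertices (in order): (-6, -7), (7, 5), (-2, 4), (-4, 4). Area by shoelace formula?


Shoelace sum: ((-6)*5 - 7*(-7)) + (7*4 - (-2)*5) + ((-2)*4 - (-4)*4) + ((-4)*(-7) - (-6)*4)
= 117
Area = |117|/2 = 58.5

58.5


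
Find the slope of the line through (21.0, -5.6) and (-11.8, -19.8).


slope = (y2-y1)/(x2-x1) = ((-19.8)-(-5.6))/((-11.8)-21) = (-14.2)/(-32.8) = 0.4329

0.4329


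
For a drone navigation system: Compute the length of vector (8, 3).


|u| = sqrt(8^2 + 3^2) = sqrt(73) = 8.544

8.544


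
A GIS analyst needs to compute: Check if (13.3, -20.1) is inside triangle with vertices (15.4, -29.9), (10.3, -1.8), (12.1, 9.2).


Cross products: AB x AP = 9.03, BC x BP = -65.94, CA x CP = -49.77
All same sign? no

No, outside


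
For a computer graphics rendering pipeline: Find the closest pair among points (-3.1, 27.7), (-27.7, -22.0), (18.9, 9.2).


d(P0,P1) = 55.4549, d(P0,P2) = 28.7446, d(P1,P2) = 56.0803
Closest: P0 and P2

Closest pair: (-3.1, 27.7) and (18.9, 9.2), distance = 28.7446


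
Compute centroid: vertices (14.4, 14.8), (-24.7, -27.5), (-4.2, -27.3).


Centroid = ((x_A+x_B+x_C)/3, (y_A+y_B+y_C)/3)
= ((14.4+(-24.7)+(-4.2))/3, (14.8+(-27.5)+(-27.3))/3)
= (-4.8333, -13.3333)

(-4.8333, -13.3333)


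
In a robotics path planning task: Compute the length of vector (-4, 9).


|u| = sqrt((-4)^2 + 9^2) = sqrt(97) = 9.8489

9.8489


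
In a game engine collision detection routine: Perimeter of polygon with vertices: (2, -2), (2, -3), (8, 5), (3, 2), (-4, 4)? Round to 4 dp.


Sides: (2, -2)->(2, -3): sqrt(1) = 1, (2, -3)->(8, 5): sqrt(100) = 10, (8, 5)->(3, 2): sqrt(34) = 5.830952, (3, 2)->(-4, 4): sqrt(53) = 7.28011, (-4, 4)->(2, -2): sqrt(72) = 8.485281
Sum = 32.596343
Perimeter = 32.5963

32.5963


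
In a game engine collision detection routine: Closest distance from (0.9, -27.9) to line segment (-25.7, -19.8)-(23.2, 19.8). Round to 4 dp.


Project P onto AB: t = 0.2475 (clamped to [0,1])
Closest point on segment: (-13.5968, -9.9986)
Distance: 23.0351

23.0351


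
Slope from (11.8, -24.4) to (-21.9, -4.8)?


slope = (y2-y1)/(x2-x1) = ((-4.8)-(-24.4))/((-21.9)-11.8) = 19.6/(-33.7) = -0.5816

-0.5816


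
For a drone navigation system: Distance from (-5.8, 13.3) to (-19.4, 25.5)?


dx=-13.6, dy=12.2
d^2 = (-13.6)^2 + 12.2^2 = 333.8
d = sqrt(333.8) = 18.2702

18.2702


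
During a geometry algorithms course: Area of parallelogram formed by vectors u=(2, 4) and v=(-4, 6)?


|u x v| = |2*6 - 4*(-4)|
= |12 - (-16)| = 28

28


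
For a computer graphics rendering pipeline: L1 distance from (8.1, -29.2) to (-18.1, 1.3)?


|8.1-(-18.1)| + |(-29.2)-1.3| = 26.2 + 30.5 = 56.7

56.7


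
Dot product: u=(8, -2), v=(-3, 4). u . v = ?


u . v = u_x*v_x + u_y*v_y = 8*(-3) + (-2)*4
= (-24) + (-8) = -32

-32


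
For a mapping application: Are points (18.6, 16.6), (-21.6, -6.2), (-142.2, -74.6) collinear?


Cross product: ((-21.6)-18.6)*((-74.6)-16.6) - ((-6.2)-16.6)*((-142.2)-18.6)
= 0

Yes, collinear


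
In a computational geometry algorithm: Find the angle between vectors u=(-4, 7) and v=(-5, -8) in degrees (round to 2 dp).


u.v = -36, |u| = sqrt(65) = 8.0623, |v| = sqrt(89) = 9.434
cos(theta) = u.v/(|u||v|) = -36/sqrt(5785) = -0.473316
theta = acos(-0.473316) = 118.25 degrees

118.25 degrees


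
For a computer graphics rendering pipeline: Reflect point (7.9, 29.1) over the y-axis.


Reflection over y-axis: (x,y) -> (-x,y)
(7.9, 29.1) -> (-7.9, 29.1)

(-7.9, 29.1)


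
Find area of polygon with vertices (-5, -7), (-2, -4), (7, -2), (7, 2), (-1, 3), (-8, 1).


Shoelace sum: ((-5)*(-4) - (-2)*(-7)) + ((-2)*(-2) - 7*(-4)) + (7*2 - 7*(-2)) + (7*3 - (-1)*2) + ((-1)*1 - (-8)*3) + ((-8)*(-7) - (-5)*1)
= 173
Area = |173|/2 = 86.5

86.5


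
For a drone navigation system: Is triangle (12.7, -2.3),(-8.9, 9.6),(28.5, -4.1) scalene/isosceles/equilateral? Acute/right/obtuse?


Side lengths squared: AB^2=608.17, BC^2=1586.45, CA^2=252.88
Sorted: [252.88, 608.17, 1586.45]
By sides: Scalene, By angles: Obtuse

Scalene, Obtuse


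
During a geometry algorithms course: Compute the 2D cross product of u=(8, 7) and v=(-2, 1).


u x v = u_x*v_y - u_y*v_x = 8*1 - 7*(-2)
= 8 - (-14) = 22

22


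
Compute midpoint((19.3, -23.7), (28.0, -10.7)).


M = ((19.3+28)/2, ((-23.7)+(-10.7))/2)
= (23.65, -17.2)

(23.65, -17.2)


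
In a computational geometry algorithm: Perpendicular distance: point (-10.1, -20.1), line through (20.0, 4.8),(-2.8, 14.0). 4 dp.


|cross product| = 844.64
|line direction| = sqrt(604.48) = 24.5862
Distance = 844.64/sqrt(604.48) = 34.3543

34.3543


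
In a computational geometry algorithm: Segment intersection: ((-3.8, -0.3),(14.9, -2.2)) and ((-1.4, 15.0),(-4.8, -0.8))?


Cross products: d1=14.1, d2=316.02, d3=290.67, d4=-11.25
d1*d2 < 0 and d3*d4 < 0? no

No, they don't intersect


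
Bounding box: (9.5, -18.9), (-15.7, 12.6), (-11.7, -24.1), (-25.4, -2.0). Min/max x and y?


x range: [-25.4, 9.5]
y range: [-24.1, 12.6]
Bounding box: (-25.4,-24.1) to (9.5,12.6)

(-25.4,-24.1) to (9.5,12.6)


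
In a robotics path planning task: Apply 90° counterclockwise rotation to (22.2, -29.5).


90° CCW: (x,y) -> (-y, x)
(22.2,-29.5) -> (29.5, 22.2)

(29.5, 22.2)


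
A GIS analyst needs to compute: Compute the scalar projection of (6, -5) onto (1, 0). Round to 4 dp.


u.v = 6, |v| = sqrt(1) = 1
Scalar projection = u.v / |v| = 6 / sqrt(1) = 6

6


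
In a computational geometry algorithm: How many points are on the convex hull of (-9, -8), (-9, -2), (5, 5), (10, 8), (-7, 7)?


Convex hull vertices (CCW): (-9, -8), (10, 8), (-7, 7), (-9, -2)
Count = 4

4


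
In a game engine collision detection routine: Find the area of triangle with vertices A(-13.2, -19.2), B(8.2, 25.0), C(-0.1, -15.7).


Area = |x_A(y_B-y_C) + x_B(y_C-y_A) + x_C(y_A-y_B)|/2
= |(-537.24) + 28.7 + 4.42|/2
= 504.12/2 = 252.06

252.06


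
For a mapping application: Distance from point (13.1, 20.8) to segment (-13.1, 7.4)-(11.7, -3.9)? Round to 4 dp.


Project P onto AB: t = 0.671 (clamped to [0,1])
Closest point on segment: (3.5397, -0.1818)
Distance: 23.0572

23.0572


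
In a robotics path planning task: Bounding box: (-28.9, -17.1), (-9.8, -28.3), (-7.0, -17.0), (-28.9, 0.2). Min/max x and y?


x range: [-28.9, -7]
y range: [-28.3, 0.2]
Bounding box: (-28.9,-28.3) to (-7,0.2)

(-28.9,-28.3) to (-7,0.2)


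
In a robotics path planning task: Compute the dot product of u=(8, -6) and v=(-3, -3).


u . v = u_x*v_x + u_y*v_y = 8*(-3) + (-6)*(-3)
= (-24) + 18 = -6

-6


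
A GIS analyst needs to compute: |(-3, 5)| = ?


|u| = sqrt((-3)^2 + 5^2) = sqrt(34) = 5.831

5.831


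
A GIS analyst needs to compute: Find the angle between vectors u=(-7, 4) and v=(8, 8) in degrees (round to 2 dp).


u.v = -24, |u| = sqrt(65) = 8.0623, |v| = sqrt(128) = 11.3137
cos(theta) = u.v/(|u||v|) = -24/sqrt(8320) = -0.263117
theta = acos(-0.263117) = 105.26 degrees

105.26 degrees


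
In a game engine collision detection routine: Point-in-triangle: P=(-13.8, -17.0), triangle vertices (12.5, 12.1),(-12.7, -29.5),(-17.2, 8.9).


Cross products: AB x AP = -360.76, BC x BP = -14.01, CA x CP = -780.11
All same sign? yes

Yes, inside


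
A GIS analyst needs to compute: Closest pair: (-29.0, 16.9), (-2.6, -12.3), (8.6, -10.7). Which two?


d(P0,P1) = 39.365, d(P0,P2) = 46.6425, d(P1,P2) = 11.3137
Closest: P1 and P2

Closest pair: (-2.6, -12.3) and (8.6, -10.7), distance = 11.3137


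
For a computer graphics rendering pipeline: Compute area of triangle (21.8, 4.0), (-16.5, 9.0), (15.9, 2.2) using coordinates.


Area = |x_A(y_B-y_C) + x_B(y_C-y_A) + x_C(y_A-y_B)|/2
= |148.24 + 29.7 + (-79.5)|/2
= 98.44/2 = 49.22

49.22


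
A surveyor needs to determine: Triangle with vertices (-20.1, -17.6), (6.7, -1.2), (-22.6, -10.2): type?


Side lengths squared: AB^2=987.2, BC^2=939.49, CA^2=61.01
Sorted: [61.01, 939.49, 987.2]
By sides: Scalene, By angles: Acute

Scalene, Acute


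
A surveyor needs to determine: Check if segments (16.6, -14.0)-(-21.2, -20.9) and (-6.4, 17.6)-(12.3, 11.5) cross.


Cross products: d1=-450.62, d2=-810.23, d3=-1353.18, d4=-993.57
d1*d2 < 0 and d3*d4 < 0? no

No, they don't intersect


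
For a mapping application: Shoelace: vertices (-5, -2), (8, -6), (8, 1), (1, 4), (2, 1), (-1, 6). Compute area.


Shoelace sum: ((-5)*(-6) - 8*(-2)) + (8*1 - 8*(-6)) + (8*4 - 1*1) + (1*1 - 2*4) + (2*6 - (-1)*1) + ((-1)*(-2) - (-5)*6)
= 171
Area = |171|/2 = 85.5

85.5


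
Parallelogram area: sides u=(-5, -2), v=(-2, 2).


|u x v| = |(-5)*2 - (-2)*(-2)|
= |(-10) - 4| = 14

14


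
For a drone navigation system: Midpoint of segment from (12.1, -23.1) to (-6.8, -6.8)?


M = ((12.1+(-6.8))/2, ((-23.1)+(-6.8))/2)
= (2.65, -14.95)

(2.65, -14.95)


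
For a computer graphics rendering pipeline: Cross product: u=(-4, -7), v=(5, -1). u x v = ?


u x v = u_x*v_y - u_y*v_x = (-4)*(-1) - (-7)*5
= 4 - (-35) = 39

39


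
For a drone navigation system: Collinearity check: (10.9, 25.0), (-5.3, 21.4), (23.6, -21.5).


Cross product: ((-5.3)-10.9)*((-21.5)-25) - (21.4-25)*(23.6-10.9)
= 799.02

No, not collinear


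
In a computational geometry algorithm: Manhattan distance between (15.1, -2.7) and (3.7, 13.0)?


|15.1-3.7| + |(-2.7)-13| = 11.4 + 15.7 = 27.1

27.1


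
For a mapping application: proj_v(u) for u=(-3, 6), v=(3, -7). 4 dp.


u.v = -51, |v| = sqrt(58) = 7.6158
Scalar projection = u.v / |v| = -51 / sqrt(58) = -6.6966

-6.6966


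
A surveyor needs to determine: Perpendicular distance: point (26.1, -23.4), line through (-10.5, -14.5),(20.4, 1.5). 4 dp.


|cross product| = 860.61
|line direction| = sqrt(1210.81) = 34.7967
Distance = 860.61/sqrt(1210.81) = 24.7325

24.7325


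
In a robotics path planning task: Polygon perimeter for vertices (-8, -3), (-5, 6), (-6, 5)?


Sides: (-8, -3)->(-5, 6): sqrt(90) = 9.486833, (-5, 6)->(-6, 5): sqrt(2) = 1.414214, (-6, 5)->(-8, -3): sqrt(68) = 8.246211
Sum = 19.147258
Perimeter = 19.1473

19.1473


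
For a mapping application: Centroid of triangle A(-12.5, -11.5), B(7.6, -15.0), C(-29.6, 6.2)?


Centroid = ((x_A+x_B+x_C)/3, (y_A+y_B+y_C)/3)
= (((-12.5)+7.6+(-29.6))/3, ((-11.5)+(-15)+6.2)/3)
= (-11.5, -6.7667)

(-11.5, -6.7667)


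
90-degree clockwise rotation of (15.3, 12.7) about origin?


90° CW: (x,y) -> (y, -x)
(15.3,12.7) -> (12.7, -15.3)

(12.7, -15.3)


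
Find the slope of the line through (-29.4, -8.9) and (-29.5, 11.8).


slope = (y2-y1)/(x2-x1) = (11.8-(-8.9))/((-29.5)-(-29.4)) = 20.7/(-0.1) = -207

-207


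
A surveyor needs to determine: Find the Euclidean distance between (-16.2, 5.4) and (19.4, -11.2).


dx=35.6, dy=-16.6
d^2 = 35.6^2 + (-16.6)^2 = 1542.92
d = sqrt(1542.92) = 39.28

39.28


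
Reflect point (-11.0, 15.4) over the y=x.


Reflection over y=x: (x,y) -> (y,x)
(-11, 15.4) -> (15.4, -11)

(15.4, -11)


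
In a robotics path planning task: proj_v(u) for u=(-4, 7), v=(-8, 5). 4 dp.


u.v = 67, |v| = sqrt(89) = 9.434
Scalar projection = u.v / |v| = 67 / sqrt(89) = 7.102

7.102


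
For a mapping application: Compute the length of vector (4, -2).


|u| = sqrt(4^2 + (-2)^2) = sqrt(20) = 4.4721

4.4721


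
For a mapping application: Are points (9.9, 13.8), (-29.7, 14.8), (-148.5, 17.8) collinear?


Cross product: ((-29.7)-9.9)*(17.8-13.8) - (14.8-13.8)*((-148.5)-9.9)
= 0

Yes, collinear


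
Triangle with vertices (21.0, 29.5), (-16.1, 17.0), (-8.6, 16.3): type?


Side lengths squared: AB^2=1532.66, BC^2=56.74, CA^2=1050.4
Sorted: [56.74, 1050.4, 1532.66]
By sides: Scalene, By angles: Obtuse

Scalene, Obtuse


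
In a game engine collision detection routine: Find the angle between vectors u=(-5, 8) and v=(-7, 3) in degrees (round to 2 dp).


u.v = 59, |u| = sqrt(89) = 9.434, |v| = sqrt(58) = 7.6158
cos(theta) = u.v/(|u||v|) = 59/sqrt(5162) = 0.821189
theta = acos(0.821189) = 34.8 degrees

34.8 degrees


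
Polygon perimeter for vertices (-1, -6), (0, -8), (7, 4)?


Sides: (-1, -6)->(0, -8): sqrt(5) = 2.236068, (0, -8)->(7, 4): sqrt(193) = 13.892444, (7, 4)->(-1, -6): sqrt(164) = 12.806248
Sum = 28.93476
Perimeter = 28.9348

28.9348


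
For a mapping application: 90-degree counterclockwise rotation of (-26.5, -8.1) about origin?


90° CCW: (x,y) -> (-y, x)
(-26.5,-8.1) -> (8.1, -26.5)

(8.1, -26.5)


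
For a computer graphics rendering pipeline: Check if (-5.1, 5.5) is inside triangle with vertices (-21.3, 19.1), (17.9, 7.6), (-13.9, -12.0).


Cross products: AB x AP = -346.82, BC x BP = -384.02, CA x CP = -403.18
All same sign? yes

Yes, inside


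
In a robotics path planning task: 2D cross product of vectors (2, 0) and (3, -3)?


u x v = u_x*v_y - u_y*v_x = 2*(-3) - 0*3
= (-6) - 0 = -6

-6


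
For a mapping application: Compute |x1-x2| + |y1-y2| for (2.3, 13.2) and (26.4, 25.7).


|2.3-26.4| + |13.2-25.7| = 24.1 + 12.5 = 36.6

36.6


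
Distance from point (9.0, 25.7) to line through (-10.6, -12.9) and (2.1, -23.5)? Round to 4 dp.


|cross product| = 697.98
|line direction| = sqrt(273.65) = 16.5424
Distance = 697.98/sqrt(273.65) = 42.1935

42.1935


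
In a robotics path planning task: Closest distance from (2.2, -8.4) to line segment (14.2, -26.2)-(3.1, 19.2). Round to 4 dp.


Project P onto AB: t = 0.4309 (clamped to [0,1])
Closest point on segment: (9.4166, -6.6356)
Distance: 7.4292

7.4292


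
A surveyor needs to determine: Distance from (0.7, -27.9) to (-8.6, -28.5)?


dx=-9.3, dy=-0.6
d^2 = (-9.3)^2 + (-0.6)^2 = 86.85
d = sqrt(86.85) = 9.3193

9.3193


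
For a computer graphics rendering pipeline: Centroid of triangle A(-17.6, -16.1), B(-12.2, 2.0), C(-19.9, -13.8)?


Centroid = ((x_A+x_B+x_C)/3, (y_A+y_B+y_C)/3)
= (((-17.6)+(-12.2)+(-19.9))/3, ((-16.1)+2+(-13.8))/3)
= (-16.5667, -9.3)

(-16.5667, -9.3)


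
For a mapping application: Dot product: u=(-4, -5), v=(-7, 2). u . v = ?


u . v = u_x*v_x + u_y*v_y = (-4)*(-7) + (-5)*2
= 28 + (-10) = 18

18


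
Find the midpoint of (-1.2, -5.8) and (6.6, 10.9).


M = (((-1.2)+6.6)/2, ((-5.8)+10.9)/2)
= (2.7, 2.55)

(2.7, 2.55)


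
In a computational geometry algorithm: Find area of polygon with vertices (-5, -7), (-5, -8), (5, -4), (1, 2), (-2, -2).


Shoelace sum: ((-5)*(-8) - (-5)*(-7)) + ((-5)*(-4) - 5*(-8)) + (5*2 - 1*(-4)) + (1*(-2) - (-2)*2) + ((-2)*(-7) - (-5)*(-2))
= 85
Area = |85|/2 = 42.5

42.5
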